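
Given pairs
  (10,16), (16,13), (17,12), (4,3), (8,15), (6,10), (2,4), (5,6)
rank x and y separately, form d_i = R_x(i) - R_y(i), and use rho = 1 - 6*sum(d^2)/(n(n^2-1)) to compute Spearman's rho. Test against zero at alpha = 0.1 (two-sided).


Step 1: Rank x and y separately (midranks; no ties here).
rank(x): 10->6, 16->7, 17->8, 4->2, 8->5, 6->4, 2->1, 5->3
rank(y): 16->8, 13->6, 12->5, 3->1, 15->7, 10->4, 4->2, 6->3
Step 2: d_i = R_x(i) - R_y(i); compute d_i^2.
  (6-8)^2=4, (7-6)^2=1, (8-5)^2=9, (2-1)^2=1, (5-7)^2=4, (4-4)^2=0, (1-2)^2=1, (3-3)^2=0
sum(d^2) = 20.
Step 3: rho = 1 - 6*20 / (8*(8^2 - 1)) = 1 - 120/504 = 0.761905.
Step 4: Under H0, t = rho * sqrt((n-2)/(1-rho^2)) = 2.8814 ~ t(6).
Step 5: Two-sided p-value from the t-distribution with 6 df = 0.028005.
Step 6: alpha = 0.1. reject H0.

rho = 0.7619, p = 0.028005, reject H0 at alpha = 0.1.


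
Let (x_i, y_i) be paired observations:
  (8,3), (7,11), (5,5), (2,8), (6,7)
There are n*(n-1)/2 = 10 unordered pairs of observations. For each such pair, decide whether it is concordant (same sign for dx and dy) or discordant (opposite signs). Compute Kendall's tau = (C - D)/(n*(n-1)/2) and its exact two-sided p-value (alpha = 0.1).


Step 1: Enumerate the 10 unordered pairs (i,j) with i<j and classify each by sign(x_j-x_i) * sign(y_j-y_i).
  (1,2):dx=-1,dy=+8->D; (1,3):dx=-3,dy=+2->D; (1,4):dx=-6,dy=+5->D; (1,5):dx=-2,dy=+4->D
  (2,3):dx=-2,dy=-6->C; (2,4):dx=-5,dy=-3->C; (2,5):dx=-1,dy=-4->C; (3,4):dx=-3,dy=+3->D
  (3,5):dx=+1,dy=+2->C; (4,5):dx=+4,dy=-1->D
Step 2: C = 4, D = 6, total pairs = 10.
Step 3: tau = (C - D)/(n(n-1)/2) = (4 - 6)/10 = -0.200000.
Step 4: Exact two-sided p-value (enumerate n! = 120 permutations of y under H0): p = 0.816667.
Step 5: alpha = 0.1. fail to reject H0.

tau_b = -0.2000 (C=4, D=6), p = 0.816667, fail to reject H0.


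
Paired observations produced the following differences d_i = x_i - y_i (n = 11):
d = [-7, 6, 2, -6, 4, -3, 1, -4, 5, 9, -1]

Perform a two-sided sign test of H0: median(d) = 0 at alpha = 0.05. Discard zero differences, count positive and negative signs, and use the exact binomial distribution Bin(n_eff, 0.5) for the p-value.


Step 1: Discard zero differences. Original n = 11; n_eff = number of nonzero differences = 11.
Nonzero differences (with sign): -7, +6, +2, -6, +4, -3, +1, -4, +5, +9, -1
Step 2: Count signs: positive = 6, negative = 5.
Step 3: Under H0: P(positive) = 0.5, so the number of positives S ~ Bin(11, 0.5).
Step 4: Two-sided exact p-value = sum of Bin(11,0.5) probabilities at or below the observed probability = 1.000000.
Step 5: alpha = 0.05. fail to reject H0.

n_eff = 11, pos = 6, neg = 5, p = 1.000000, fail to reject H0.


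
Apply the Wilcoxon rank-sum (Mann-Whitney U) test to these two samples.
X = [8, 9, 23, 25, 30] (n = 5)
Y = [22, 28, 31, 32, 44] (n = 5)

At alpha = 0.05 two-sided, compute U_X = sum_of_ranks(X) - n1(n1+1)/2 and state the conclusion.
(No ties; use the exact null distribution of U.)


Step 1: Combine and sort all 10 observations; assign midranks.
sorted (value, group): (8,X), (9,X), (22,Y), (23,X), (25,X), (28,Y), (30,X), (31,Y), (32,Y), (44,Y)
ranks: 8->1, 9->2, 22->3, 23->4, 25->5, 28->6, 30->7, 31->8, 32->9, 44->10
Step 2: Rank sum for X: R1 = 1 + 2 + 4 + 5 + 7 = 19.
Step 3: U_X = R1 - n1(n1+1)/2 = 19 - 5*6/2 = 19 - 15 = 4.
       U_Y = n1*n2 - U_X = 25 - 4 = 21.
Step 4: No ties, so the exact null distribution of U (based on enumerating the C(10,5) = 252 equally likely rank assignments) gives the two-sided p-value.
Step 5: p-value = 0.095238; compare to alpha = 0.05. fail to reject H0.

U_X = 4, p = 0.095238, fail to reject H0 at alpha = 0.05.


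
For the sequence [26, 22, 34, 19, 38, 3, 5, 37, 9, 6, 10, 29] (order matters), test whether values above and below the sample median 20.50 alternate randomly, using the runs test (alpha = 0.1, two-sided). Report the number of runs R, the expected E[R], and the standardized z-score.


Step 1: Compute median = 20.50; label A = above, B = below.
Labels in order: AAABABBABBBA  (n_A = 6, n_B = 6)
Step 2: Count runs R = 7.
Step 3: Under H0 (random ordering), E[R] = 2*n_A*n_B/(n_A+n_B) + 1 = 2*6*6/12 + 1 = 7.0000.
        Var[R] = 2*n_A*n_B*(2*n_A*n_B - n_A - n_B) / ((n_A+n_B)^2 * (n_A+n_B-1)) = 4320/1584 = 2.7273.
        SD[R] = 1.6514.
Step 4: R = E[R], so z = 0 with no continuity correction.
Step 5: Two-sided p-value via normal approximation = 2*(1 - Phi(|z|)) = 1.000000.
Step 6: alpha = 0.1. fail to reject H0.

R = 7, z = 0.0000, p = 1.000000, fail to reject H0.


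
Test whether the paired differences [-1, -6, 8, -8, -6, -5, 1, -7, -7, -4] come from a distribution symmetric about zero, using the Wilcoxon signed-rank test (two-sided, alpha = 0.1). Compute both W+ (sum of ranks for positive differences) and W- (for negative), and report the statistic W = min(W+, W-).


Step 1: Drop any zero differences (none here) and take |d_i|.
|d| = [1, 6, 8, 8, 6, 5, 1, 7, 7, 4]
Step 2: Midrank |d_i| (ties get averaged ranks).
ranks: |1|->1.5, |6|->5.5, |8|->9.5, |8|->9.5, |6|->5.5, |5|->4, |1|->1.5, |7|->7.5, |7|->7.5, |4|->3
Step 3: Attach original signs; sum ranks with positive sign and with negative sign.
W+ = 9.5 + 1.5 = 11
W- = 1.5 + 5.5 + 9.5 + 5.5 + 4 + 7.5 + 7.5 + 3 = 44
(Check: W+ + W- = 55 should equal n(n+1)/2 = 55.)
Step 4: Test statistic W = min(W+, W-) = 11.
Step 5: Ties in |d|, so use the tie-corrected normal approximation.
        E[W] = n(n+1)/4 = 10*11/4 = 27.5.
        Tie groups: |d|=1 (t=2), |d|=6 (t=2), |d|=7 (t=2), |d|=8 (t=2); sum(t^3 - t) = 24.
        Var[W] = n(n+1)(2n+1)/24 - sum(t^3-t)/48 = 2310/24 - 24/48 = 95.75.
        z = (W - E[W]) / sqrt(Var[W]) = (11 - 27.5) / 9.7852 = -1.6862.
        Two-sided p = 2*Phi(z) = 0.091753.
Step 6: alpha = 0.1. reject H0.

W+ = 11, W- = 44, W = min = 11, p = 0.091753, reject H0.


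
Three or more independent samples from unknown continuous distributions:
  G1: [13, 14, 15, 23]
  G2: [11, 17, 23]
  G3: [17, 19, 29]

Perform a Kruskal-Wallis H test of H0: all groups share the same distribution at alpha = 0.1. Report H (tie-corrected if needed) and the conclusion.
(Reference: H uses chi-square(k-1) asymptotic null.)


Step 1: Combine all N = 10 observations and assign midranks.
sorted (value, group, rank): (11,G2,1), (13,G1,2), (14,G1,3), (15,G1,4), (17,G2,5.5), (17,G3,5.5), (19,G3,7), (23,G1,8.5), (23,G2,8.5), (29,G3,10)
Step 2: Sum ranks within each group.
R_1 = 17.5 (n_1 = 4)
R_2 = 15 (n_2 = 3)
R_3 = 22.5 (n_3 = 3)
Step 3: H = 12/(N(N+1)) * sum(R_i^2/n_i) - 3(N+1)
     = 12/(10*11) * (17.5^2/4 + 15^2/3 + 22.5^2/3) - 3*11
     = 0.109091 * 320.312 - 33
     = 1.943182.
Step 4: Ties present; correction factor C = 1 - 12/(10^3 - 10) = 0.987879. Corrected H = 1.943182 / 0.987879 = 1.967025.
Step 5: Under H0, H ~ chi^2(2); p-value = 0.373995.
Step 6: alpha = 0.1. fail to reject H0.

H = 1.9670, df = 2, p = 0.373995, fail to reject H0.


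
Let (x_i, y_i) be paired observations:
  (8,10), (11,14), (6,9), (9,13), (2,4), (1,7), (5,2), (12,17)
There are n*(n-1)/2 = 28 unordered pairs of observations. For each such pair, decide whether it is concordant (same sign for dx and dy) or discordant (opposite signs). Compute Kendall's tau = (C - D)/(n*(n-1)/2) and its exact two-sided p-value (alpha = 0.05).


Step 1: Enumerate the 28 unordered pairs (i,j) with i<j and classify each by sign(x_j-x_i) * sign(y_j-y_i).
  (1,2):dx=+3,dy=+4->C; (1,3):dx=-2,dy=-1->C; (1,4):dx=+1,dy=+3->C; (1,5):dx=-6,dy=-6->C
  (1,6):dx=-7,dy=-3->C; (1,7):dx=-3,dy=-8->C; (1,8):dx=+4,dy=+7->C; (2,3):dx=-5,dy=-5->C
  (2,4):dx=-2,dy=-1->C; (2,5):dx=-9,dy=-10->C; (2,6):dx=-10,dy=-7->C; (2,7):dx=-6,dy=-12->C
  (2,8):dx=+1,dy=+3->C; (3,4):dx=+3,dy=+4->C; (3,5):dx=-4,dy=-5->C; (3,6):dx=-5,dy=-2->C
  (3,7):dx=-1,dy=-7->C; (3,8):dx=+6,dy=+8->C; (4,5):dx=-7,dy=-9->C; (4,6):dx=-8,dy=-6->C
  (4,7):dx=-4,dy=-11->C; (4,8):dx=+3,dy=+4->C; (5,6):dx=-1,dy=+3->D; (5,7):dx=+3,dy=-2->D
  (5,8):dx=+10,dy=+13->C; (6,7):dx=+4,dy=-5->D; (6,8):dx=+11,dy=+10->C; (7,8):dx=+7,dy=+15->C
Step 2: C = 25, D = 3, total pairs = 28.
Step 3: tau = (C - D)/(n(n-1)/2) = (25 - 3)/28 = 0.785714.
Step 4: Exact two-sided p-value (enumerate n! = 40320 permutations of y under H0): p = 0.005506.
Step 5: alpha = 0.05. reject H0.

tau_b = 0.7857 (C=25, D=3), p = 0.005506, reject H0.


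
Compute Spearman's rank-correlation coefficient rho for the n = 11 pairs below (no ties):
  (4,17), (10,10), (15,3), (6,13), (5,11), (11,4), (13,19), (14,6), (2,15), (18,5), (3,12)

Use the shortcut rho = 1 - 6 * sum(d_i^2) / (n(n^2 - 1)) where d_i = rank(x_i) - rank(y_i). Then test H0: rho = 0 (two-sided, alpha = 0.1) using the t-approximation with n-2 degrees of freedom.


Step 1: Rank x and y separately (midranks; no ties here).
rank(x): 4->3, 10->6, 15->10, 6->5, 5->4, 11->7, 13->8, 14->9, 2->1, 18->11, 3->2
rank(y): 17->10, 10->5, 3->1, 13->8, 11->6, 4->2, 19->11, 6->4, 15->9, 5->3, 12->7
Step 2: d_i = R_x(i) - R_y(i); compute d_i^2.
  (3-10)^2=49, (6-5)^2=1, (10-1)^2=81, (5-8)^2=9, (4-6)^2=4, (7-2)^2=25, (8-11)^2=9, (9-4)^2=25, (1-9)^2=64, (11-3)^2=64, (2-7)^2=25
sum(d^2) = 356.
Step 3: rho = 1 - 6*356 / (11*(11^2 - 1)) = 1 - 2136/1320 = -0.618182.
Step 4: Under H0, t = rho * sqrt((n-2)/(1-rho^2)) = -2.3594 ~ t(9).
Step 5: Two-sided p-value from the t-distribution with 9 df = 0.042646.
Step 6: alpha = 0.1. reject H0.

rho = -0.6182, p = 0.042646, reject H0 at alpha = 0.1.


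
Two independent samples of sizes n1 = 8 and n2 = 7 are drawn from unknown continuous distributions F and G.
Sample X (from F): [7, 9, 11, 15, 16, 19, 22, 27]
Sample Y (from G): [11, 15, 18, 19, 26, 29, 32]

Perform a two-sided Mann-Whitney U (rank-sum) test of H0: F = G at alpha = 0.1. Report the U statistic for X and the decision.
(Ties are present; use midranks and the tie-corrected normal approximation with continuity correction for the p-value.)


Step 1: Combine and sort all 15 observations; assign midranks.
sorted (value, group): (7,X), (9,X), (11,X), (11,Y), (15,X), (15,Y), (16,X), (18,Y), (19,X), (19,Y), (22,X), (26,Y), (27,X), (29,Y), (32,Y)
ranks: 7->1, 9->2, 11->3.5, 11->3.5, 15->5.5, 15->5.5, 16->7, 18->8, 19->9.5, 19->9.5, 22->11, 26->12, 27->13, 29->14, 32->15
Step 2: Rank sum for X: R1 = 1 + 2 + 3.5 + 5.5 + 7 + 9.5 + 11 + 13 = 52.5.
Step 3: U_X = R1 - n1(n1+1)/2 = 52.5 - 8*9/2 = 52.5 - 36 = 16.5.
       U_Y = n1*n2 - U_X = 56 - 16.5 = 39.5.
Step 4: Ties are present, so use the tie-corrected normal approximation (with continuity correction) for the p-value.
Step 5: p-value = 0.201805; compare to alpha = 0.1. fail to reject H0.

U_X = 16.5, p = 0.201805, fail to reject H0 at alpha = 0.1.


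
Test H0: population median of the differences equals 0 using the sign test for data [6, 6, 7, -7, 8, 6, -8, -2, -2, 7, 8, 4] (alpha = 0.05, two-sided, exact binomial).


Step 1: Discard zero differences. Original n = 12; n_eff = number of nonzero differences = 12.
Nonzero differences (with sign): +6, +6, +7, -7, +8, +6, -8, -2, -2, +7, +8, +4
Step 2: Count signs: positive = 8, negative = 4.
Step 3: Under H0: P(positive) = 0.5, so the number of positives S ~ Bin(12, 0.5).
Step 4: Two-sided exact p-value = sum of Bin(12,0.5) probabilities at or below the observed probability = 0.387695.
Step 5: alpha = 0.05. fail to reject H0.

n_eff = 12, pos = 8, neg = 4, p = 0.387695, fail to reject H0.


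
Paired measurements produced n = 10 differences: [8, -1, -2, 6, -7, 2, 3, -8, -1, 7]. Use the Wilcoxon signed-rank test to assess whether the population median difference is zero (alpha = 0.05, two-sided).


Step 1: Drop any zero differences (none here) and take |d_i|.
|d| = [8, 1, 2, 6, 7, 2, 3, 8, 1, 7]
Step 2: Midrank |d_i| (ties get averaged ranks).
ranks: |8|->9.5, |1|->1.5, |2|->3.5, |6|->6, |7|->7.5, |2|->3.5, |3|->5, |8|->9.5, |1|->1.5, |7|->7.5
Step 3: Attach original signs; sum ranks with positive sign and with negative sign.
W+ = 9.5 + 6 + 3.5 + 5 + 7.5 = 31.5
W- = 1.5 + 3.5 + 7.5 + 9.5 + 1.5 = 23.5
(Check: W+ + W- = 55 should equal n(n+1)/2 = 55.)
Step 4: Test statistic W = min(W+, W-) = 23.5.
Step 5: Ties in |d|, so use the tie-corrected normal approximation.
        E[W] = n(n+1)/4 = 10*11/4 = 27.5.
        Tie groups: |d|=1 (t=2), |d|=2 (t=2), |d|=7 (t=2), |d|=8 (t=2); sum(t^3 - t) = 24.
        Var[W] = n(n+1)(2n+1)/24 - sum(t^3-t)/48 = 2310/24 - 24/48 = 95.75.
        z = (W - E[W]) / sqrt(Var[W]) = (23.5 - 27.5) / 9.7852 = -0.4088.
        Two-sided p = 2*Phi(z) = 0.682700.
Step 6: alpha = 0.05. fail to reject H0.

W+ = 31.5, W- = 23.5, W = min = 23.5, p = 0.682700, fail to reject H0.


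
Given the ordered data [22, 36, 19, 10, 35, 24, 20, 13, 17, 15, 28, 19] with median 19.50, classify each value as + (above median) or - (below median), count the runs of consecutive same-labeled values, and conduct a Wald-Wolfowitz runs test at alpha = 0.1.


Step 1: Compute median = 19.50; label A = above, B = below.
Labels in order: AABBAAABBBAB  (n_A = 6, n_B = 6)
Step 2: Count runs R = 6.
Step 3: Under H0 (random ordering), E[R] = 2*n_A*n_B/(n_A+n_B) + 1 = 2*6*6/12 + 1 = 7.0000.
        Var[R] = 2*n_A*n_B*(2*n_A*n_B - n_A - n_B) / ((n_A+n_B)^2 * (n_A+n_B-1)) = 4320/1584 = 2.7273.
        SD[R] = 1.6514.
Step 4: Continuity-corrected z = (R + 0.5 - E[R]) / SD[R] = (6 + 0.5 - 7.0000) / 1.6514 = -0.3028.
Step 5: Two-sided p-value via normal approximation = 2*(1 - Phi(|z|)) = 0.762069.
Step 6: alpha = 0.1. fail to reject H0.

R = 6, z = -0.3028, p = 0.762069, fail to reject H0.


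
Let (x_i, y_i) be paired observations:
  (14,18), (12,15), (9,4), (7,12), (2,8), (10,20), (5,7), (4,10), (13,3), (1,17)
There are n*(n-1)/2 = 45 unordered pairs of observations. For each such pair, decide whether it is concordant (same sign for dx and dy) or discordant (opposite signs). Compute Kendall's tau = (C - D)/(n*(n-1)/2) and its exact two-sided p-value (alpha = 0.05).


Step 1: Enumerate the 45 unordered pairs (i,j) with i<j and classify each by sign(x_j-x_i) * sign(y_j-y_i).
  (1,2):dx=-2,dy=-3->C; (1,3):dx=-5,dy=-14->C; (1,4):dx=-7,dy=-6->C; (1,5):dx=-12,dy=-10->C
  (1,6):dx=-4,dy=+2->D; (1,7):dx=-9,dy=-11->C; (1,8):dx=-10,dy=-8->C; (1,9):dx=-1,dy=-15->C
  (1,10):dx=-13,dy=-1->C; (2,3):dx=-3,dy=-11->C; (2,4):dx=-5,dy=-3->C; (2,5):dx=-10,dy=-7->C
  (2,6):dx=-2,dy=+5->D; (2,7):dx=-7,dy=-8->C; (2,8):dx=-8,dy=-5->C; (2,9):dx=+1,dy=-12->D
  (2,10):dx=-11,dy=+2->D; (3,4):dx=-2,dy=+8->D; (3,5):dx=-7,dy=+4->D; (3,6):dx=+1,dy=+16->C
  (3,7):dx=-4,dy=+3->D; (3,8):dx=-5,dy=+6->D; (3,9):dx=+4,dy=-1->D; (3,10):dx=-8,dy=+13->D
  (4,5):dx=-5,dy=-4->C; (4,6):dx=+3,dy=+8->C; (4,7):dx=-2,dy=-5->C; (4,8):dx=-3,dy=-2->C
  (4,9):dx=+6,dy=-9->D; (4,10):dx=-6,dy=+5->D; (5,6):dx=+8,dy=+12->C; (5,7):dx=+3,dy=-1->D
  (5,8):dx=+2,dy=+2->C; (5,9):dx=+11,dy=-5->D; (5,10):dx=-1,dy=+9->D; (6,7):dx=-5,dy=-13->C
  (6,8):dx=-6,dy=-10->C; (6,9):dx=+3,dy=-17->D; (6,10):dx=-9,dy=-3->C; (7,8):dx=-1,dy=+3->D
  (7,9):dx=+8,dy=-4->D; (7,10):dx=-4,dy=+10->D; (8,9):dx=+9,dy=-7->D; (8,10):dx=-3,dy=+7->D
  (9,10):dx=-12,dy=+14->D
Step 2: C = 23, D = 22, total pairs = 45.
Step 3: tau = (C - D)/(n(n-1)/2) = (23 - 22)/45 = 0.022222.
Step 4: Exact two-sided p-value (enumerate n! = 3628800 permutations of y under H0): p = 1.000000.
Step 5: alpha = 0.05. fail to reject H0.

tau_b = 0.0222 (C=23, D=22), p = 1.000000, fail to reject H0.


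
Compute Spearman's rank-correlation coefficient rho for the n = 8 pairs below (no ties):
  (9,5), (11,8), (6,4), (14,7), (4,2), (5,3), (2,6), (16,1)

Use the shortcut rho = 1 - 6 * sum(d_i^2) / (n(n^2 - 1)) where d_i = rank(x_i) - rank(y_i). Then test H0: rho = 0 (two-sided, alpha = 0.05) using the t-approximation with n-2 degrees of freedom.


Step 1: Rank x and y separately (midranks; no ties here).
rank(x): 9->5, 11->6, 6->4, 14->7, 4->2, 5->3, 2->1, 16->8
rank(y): 5->5, 8->8, 4->4, 7->7, 2->2, 3->3, 6->6, 1->1
Step 2: d_i = R_x(i) - R_y(i); compute d_i^2.
  (5-5)^2=0, (6-8)^2=4, (4-4)^2=0, (7-7)^2=0, (2-2)^2=0, (3-3)^2=0, (1-6)^2=25, (8-1)^2=49
sum(d^2) = 78.
Step 3: rho = 1 - 6*78 / (8*(8^2 - 1)) = 1 - 468/504 = 0.071429.
Step 4: Under H0, t = rho * sqrt((n-2)/(1-rho^2)) = 0.1754 ~ t(6).
Step 5: Two-sided p-value from the t-distribution with 6 df = 0.866526.
Step 6: alpha = 0.05. fail to reject H0.

rho = 0.0714, p = 0.866526, fail to reject H0 at alpha = 0.05.


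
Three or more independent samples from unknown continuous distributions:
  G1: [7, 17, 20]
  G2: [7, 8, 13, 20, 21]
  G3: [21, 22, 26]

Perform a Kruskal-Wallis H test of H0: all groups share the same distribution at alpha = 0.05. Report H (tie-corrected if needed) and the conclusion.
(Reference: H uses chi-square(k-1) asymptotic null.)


Step 1: Combine all N = 11 observations and assign midranks.
sorted (value, group, rank): (7,G1,1.5), (7,G2,1.5), (8,G2,3), (13,G2,4), (17,G1,5), (20,G1,6.5), (20,G2,6.5), (21,G2,8.5), (21,G3,8.5), (22,G3,10), (26,G3,11)
Step 2: Sum ranks within each group.
R_1 = 13 (n_1 = 3)
R_2 = 23.5 (n_2 = 5)
R_3 = 29.5 (n_3 = 3)
Step 3: H = 12/(N(N+1)) * sum(R_i^2/n_i) - 3(N+1)
     = 12/(11*12) * (13^2/3 + 23.5^2/5 + 29.5^2/3) - 3*12
     = 0.090909 * 456.867 - 36
     = 5.533333.
Step 4: Ties present; correction factor C = 1 - 18/(11^3 - 11) = 0.986364. Corrected H = 5.533333 / 0.986364 = 5.609831.
Step 5: Under H0, H ~ chi^2(2); p-value = 0.060512.
Step 6: alpha = 0.05. fail to reject H0.

H = 5.6098, df = 2, p = 0.060512, fail to reject H0.


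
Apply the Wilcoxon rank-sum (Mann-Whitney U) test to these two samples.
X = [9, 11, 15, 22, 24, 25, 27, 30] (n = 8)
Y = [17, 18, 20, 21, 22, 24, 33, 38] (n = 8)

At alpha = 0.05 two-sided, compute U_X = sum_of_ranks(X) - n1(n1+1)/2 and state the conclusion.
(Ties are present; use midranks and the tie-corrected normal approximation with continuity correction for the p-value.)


Step 1: Combine and sort all 16 observations; assign midranks.
sorted (value, group): (9,X), (11,X), (15,X), (17,Y), (18,Y), (20,Y), (21,Y), (22,X), (22,Y), (24,X), (24,Y), (25,X), (27,X), (30,X), (33,Y), (38,Y)
ranks: 9->1, 11->2, 15->3, 17->4, 18->5, 20->6, 21->7, 22->8.5, 22->8.5, 24->10.5, 24->10.5, 25->12, 27->13, 30->14, 33->15, 38->16
Step 2: Rank sum for X: R1 = 1 + 2 + 3 + 8.5 + 10.5 + 12 + 13 + 14 = 64.
Step 3: U_X = R1 - n1(n1+1)/2 = 64 - 8*9/2 = 64 - 36 = 28.
       U_Y = n1*n2 - U_X = 64 - 28 = 36.
Step 4: Ties are present, so use the tie-corrected normal approximation (with continuity correction) for the p-value.
Step 5: p-value = 0.712787; compare to alpha = 0.05. fail to reject H0.

U_X = 28, p = 0.712787, fail to reject H0 at alpha = 0.05.


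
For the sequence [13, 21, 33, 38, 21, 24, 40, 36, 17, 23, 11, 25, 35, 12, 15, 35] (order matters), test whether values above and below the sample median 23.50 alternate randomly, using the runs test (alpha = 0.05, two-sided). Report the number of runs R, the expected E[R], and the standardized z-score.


Step 1: Compute median = 23.50; label A = above, B = below.
Labels in order: BBAABAAABBBAABBA  (n_A = 8, n_B = 8)
Step 2: Count runs R = 8.
Step 3: Under H0 (random ordering), E[R] = 2*n_A*n_B/(n_A+n_B) + 1 = 2*8*8/16 + 1 = 9.0000.
        Var[R] = 2*n_A*n_B*(2*n_A*n_B - n_A - n_B) / ((n_A+n_B)^2 * (n_A+n_B-1)) = 14336/3840 = 3.7333.
        SD[R] = 1.9322.
Step 4: Continuity-corrected z = (R + 0.5 - E[R]) / SD[R] = (8 + 0.5 - 9.0000) / 1.9322 = -0.2588.
Step 5: Two-sided p-value via normal approximation = 2*(1 - Phi(|z|)) = 0.795809.
Step 6: alpha = 0.05. fail to reject H0.

R = 8, z = -0.2588, p = 0.795809, fail to reject H0.


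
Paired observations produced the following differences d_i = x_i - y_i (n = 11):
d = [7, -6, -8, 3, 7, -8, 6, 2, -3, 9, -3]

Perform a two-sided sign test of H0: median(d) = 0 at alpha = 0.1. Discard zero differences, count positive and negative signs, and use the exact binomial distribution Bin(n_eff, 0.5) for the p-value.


Step 1: Discard zero differences. Original n = 11; n_eff = number of nonzero differences = 11.
Nonzero differences (with sign): +7, -6, -8, +3, +7, -8, +6, +2, -3, +9, -3
Step 2: Count signs: positive = 6, negative = 5.
Step 3: Under H0: P(positive) = 0.5, so the number of positives S ~ Bin(11, 0.5).
Step 4: Two-sided exact p-value = sum of Bin(11,0.5) probabilities at or below the observed probability = 1.000000.
Step 5: alpha = 0.1. fail to reject H0.

n_eff = 11, pos = 6, neg = 5, p = 1.000000, fail to reject H0.


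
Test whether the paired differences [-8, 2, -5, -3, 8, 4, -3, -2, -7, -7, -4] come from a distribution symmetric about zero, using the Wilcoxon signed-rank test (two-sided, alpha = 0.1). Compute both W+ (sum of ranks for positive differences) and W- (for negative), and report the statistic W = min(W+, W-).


Step 1: Drop any zero differences (none here) and take |d_i|.
|d| = [8, 2, 5, 3, 8, 4, 3, 2, 7, 7, 4]
Step 2: Midrank |d_i| (ties get averaged ranks).
ranks: |8|->10.5, |2|->1.5, |5|->7, |3|->3.5, |8|->10.5, |4|->5.5, |3|->3.5, |2|->1.5, |7|->8.5, |7|->8.5, |4|->5.5
Step 3: Attach original signs; sum ranks with positive sign and with negative sign.
W+ = 1.5 + 10.5 + 5.5 = 17.5
W- = 10.5 + 7 + 3.5 + 3.5 + 1.5 + 8.5 + 8.5 + 5.5 = 48.5
(Check: W+ + W- = 66 should equal n(n+1)/2 = 66.)
Step 4: Test statistic W = min(W+, W-) = 17.5.
Step 5: Ties in |d|, so use the tie-corrected normal approximation.
        E[W] = n(n+1)/4 = 11*12/4 = 33.
        Tie groups: |d|=2 (t=2), |d|=3 (t=2), |d|=4 (t=2), |d|=7 (t=2), |d|=8 (t=2); sum(t^3 - t) = 30.
        Var[W] = n(n+1)(2n+1)/24 - sum(t^3-t)/48 = 3036/24 - 30/48 = 125.875.
        z = (W - E[W]) / sqrt(Var[W]) = (17.5 - 33) / 11.2194 = -1.3815.
        Two-sided p = 2*Phi(z) = 0.167114.
Step 6: alpha = 0.1. fail to reject H0.

W+ = 17.5, W- = 48.5, W = min = 17.5, p = 0.167114, fail to reject H0.


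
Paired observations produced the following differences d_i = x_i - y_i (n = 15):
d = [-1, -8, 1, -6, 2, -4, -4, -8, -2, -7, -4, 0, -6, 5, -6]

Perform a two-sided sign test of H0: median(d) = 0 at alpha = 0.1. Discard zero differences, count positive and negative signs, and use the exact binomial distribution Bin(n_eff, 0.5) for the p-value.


Step 1: Discard zero differences. Original n = 15; n_eff = number of nonzero differences = 14.
Nonzero differences (with sign): -1, -8, +1, -6, +2, -4, -4, -8, -2, -7, -4, -6, +5, -6
Step 2: Count signs: positive = 3, negative = 11.
Step 3: Under H0: P(positive) = 0.5, so the number of positives S ~ Bin(14, 0.5).
Step 4: Two-sided exact p-value = sum of Bin(14,0.5) probabilities at or below the observed probability = 0.057373.
Step 5: alpha = 0.1. reject H0.

n_eff = 14, pos = 3, neg = 11, p = 0.057373, reject H0.


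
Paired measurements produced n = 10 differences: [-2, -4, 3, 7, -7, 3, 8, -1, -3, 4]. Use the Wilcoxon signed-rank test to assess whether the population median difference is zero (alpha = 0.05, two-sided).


Step 1: Drop any zero differences (none here) and take |d_i|.
|d| = [2, 4, 3, 7, 7, 3, 8, 1, 3, 4]
Step 2: Midrank |d_i| (ties get averaged ranks).
ranks: |2|->2, |4|->6.5, |3|->4, |7|->8.5, |7|->8.5, |3|->4, |8|->10, |1|->1, |3|->4, |4|->6.5
Step 3: Attach original signs; sum ranks with positive sign and with negative sign.
W+ = 4 + 8.5 + 4 + 10 + 6.5 = 33
W- = 2 + 6.5 + 8.5 + 1 + 4 = 22
(Check: W+ + W- = 55 should equal n(n+1)/2 = 55.)
Step 4: Test statistic W = min(W+, W-) = 22.
Step 5: Ties in |d|, so use the tie-corrected normal approximation.
        E[W] = n(n+1)/4 = 10*11/4 = 27.5.
        Tie groups: |d|=3 (t=3), |d|=4 (t=2), |d|=7 (t=2); sum(t^3 - t) = 36.
        Var[W] = n(n+1)(2n+1)/24 - sum(t^3-t)/48 = 2310/24 - 36/48 = 95.5.
        z = (W - E[W]) / sqrt(Var[W]) = (22 - 27.5) / 9.7724 = -0.5628.
        Two-sided p = 2*Phi(z) = 0.573565.
Step 6: alpha = 0.05. fail to reject H0.

W+ = 33, W- = 22, W = min = 22, p = 0.573565, fail to reject H0.


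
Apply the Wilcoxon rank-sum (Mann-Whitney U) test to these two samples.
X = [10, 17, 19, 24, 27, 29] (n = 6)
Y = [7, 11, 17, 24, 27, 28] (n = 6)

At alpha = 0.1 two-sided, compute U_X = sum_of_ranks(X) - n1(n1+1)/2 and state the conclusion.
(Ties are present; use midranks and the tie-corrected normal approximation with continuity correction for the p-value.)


Step 1: Combine and sort all 12 observations; assign midranks.
sorted (value, group): (7,Y), (10,X), (11,Y), (17,X), (17,Y), (19,X), (24,X), (24,Y), (27,X), (27,Y), (28,Y), (29,X)
ranks: 7->1, 10->2, 11->3, 17->4.5, 17->4.5, 19->6, 24->7.5, 24->7.5, 27->9.5, 27->9.5, 28->11, 29->12
Step 2: Rank sum for X: R1 = 2 + 4.5 + 6 + 7.5 + 9.5 + 12 = 41.5.
Step 3: U_X = R1 - n1(n1+1)/2 = 41.5 - 6*7/2 = 41.5 - 21 = 20.5.
       U_Y = n1*n2 - U_X = 36 - 20.5 = 15.5.
Step 4: Ties are present, so use the tie-corrected normal approximation (with continuity correction) for the p-value.
Step 5: p-value = 0.747491; compare to alpha = 0.1. fail to reject H0.

U_X = 20.5, p = 0.747491, fail to reject H0 at alpha = 0.1.


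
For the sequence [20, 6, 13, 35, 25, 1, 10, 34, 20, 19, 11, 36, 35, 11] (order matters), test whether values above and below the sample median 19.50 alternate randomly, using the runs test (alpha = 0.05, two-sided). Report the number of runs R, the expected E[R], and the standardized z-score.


Step 1: Compute median = 19.50; label A = above, B = below.
Labels in order: ABBAABBAABBAAB  (n_A = 7, n_B = 7)
Step 2: Count runs R = 8.
Step 3: Under H0 (random ordering), E[R] = 2*n_A*n_B/(n_A+n_B) + 1 = 2*7*7/14 + 1 = 8.0000.
        Var[R] = 2*n_A*n_B*(2*n_A*n_B - n_A - n_B) / ((n_A+n_B)^2 * (n_A+n_B-1)) = 8232/2548 = 3.2308.
        SD[R] = 1.7974.
Step 4: R = E[R], so z = 0 with no continuity correction.
Step 5: Two-sided p-value via normal approximation = 2*(1 - Phi(|z|)) = 1.000000.
Step 6: alpha = 0.05. fail to reject H0.

R = 8, z = 0.0000, p = 1.000000, fail to reject H0.


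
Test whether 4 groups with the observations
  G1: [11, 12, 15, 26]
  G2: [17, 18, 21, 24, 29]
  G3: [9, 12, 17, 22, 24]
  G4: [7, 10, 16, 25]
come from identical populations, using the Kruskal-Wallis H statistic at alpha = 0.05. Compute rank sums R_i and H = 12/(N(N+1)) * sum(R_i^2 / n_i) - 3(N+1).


Step 1: Combine all N = 18 observations and assign midranks.
sorted (value, group, rank): (7,G4,1), (9,G3,2), (10,G4,3), (11,G1,4), (12,G1,5.5), (12,G3,5.5), (15,G1,7), (16,G4,8), (17,G2,9.5), (17,G3,9.5), (18,G2,11), (21,G2,12), (22,G3,13), (24,G2,14.5), (24,G3,14.5), (25,G4,16), (26,G1,17), (29,G2,18)
Step 2: Sum ranks within each group.
R_1 = 33.5 (n_1 = 4)
R_2 = 65 (n_2 = 5)
R_3 = 44.5 (n_3 = 5)
R_4 = 28 (n_4 = 4)
Step 3: H = 12/(N(N+1)) * sum(R_i^2/n_i) - 3(N+1)
     = 12/(18*19) * (33.5^2/4 + 65^2/5 + 44.5^2/5 + 28^2/4) - 3*19
     = 0.035088 * 1717.61 - 57
     = 3.267105.
Step 4: Ties present; correction factor C = 1 - 18/(18^3 - 18) = 0.996904. Corrected H = 3.267105 / 0.996904 = 3.277252.
Step 5: Under H0, H ~ chi^2(3); p-value = 0.350821.
Step 6: alpha = 0.05. fail to reject H0.

H = 3.2773, df = 3, p = 0.350821, fail to reject H0.


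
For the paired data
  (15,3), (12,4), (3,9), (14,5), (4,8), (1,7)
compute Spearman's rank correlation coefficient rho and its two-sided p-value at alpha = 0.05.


Step 1: Rank x and y separately (midranks; no ties here).
rank(x): 15->6, 12->4, 3->2, 14->5, 4->3, 1->1
rank(y): 3->1, 4->2, 9->6, 5->3, 8->5, 7->4
Step 2: d_i = R_x(i) - R_y(i); compute d_i^2.
  (6-1)^2=25, (4-2)^2=4, (2-6)^2=16, (5-3)^2=4, (3-5)^2=4, (1-4)^2=9
sum(d^2) = 62.
Step 3: rho = 1 - 6*62 / (6*(6^2 - 1)) = 1 - 372/210 = -0.771429.
Step 4: Under H0, t = rho * sqrt((n-2)/(1-rho^2)) = -2.4247 ~ t(4).
Step 5: Two-sided p-value from the t-distribution with 4 df = 0.072397.
Step 6: alpha = 0.05. fail to reject H0.

rho = -0.7714, p = 0.072397, fail to reject H0 at alpha = 0.05.


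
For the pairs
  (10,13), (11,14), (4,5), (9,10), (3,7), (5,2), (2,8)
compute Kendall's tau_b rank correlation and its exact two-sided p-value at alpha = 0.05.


Step 1: Enumerate the 21 unordered pairs (i,j) with i<j and classify each by sign(x_j-x_i) * sign(y_j-y_i).
  (1,2):dx=+1,dy=+1->C; (1,3):dx=-6,dy=-8->C; (1,4):dx=-1,dy=-3->C; (1,5):dx=-7,dy=-6->C
  (1,6):dx=-5,dy=-11->C; (1,7):dx=-8,dy=-5->C; (2,3):dx=-7,dy=-9->C; (2,4):dx=-2,dy=-4->C
  (2,5):dx=-8,dy=-7->C; (2,6):dx=-6,dy=-12->C; (2,7):dx=-9,dy=-6->C; (3,4):dx=+5,dy=+5->C
  (3,5):dx=-1,dy=+2->D; (3,6):dx=+1,dy=-3->D; (3,7):dx=-2,dy=+3->D; (4,5):dx=-6,dy=-3->C
  (4,6):dx=-4,dy=-8->C; (4,7):dx=-7,dy=-2->C; (5,6):dx=+2,dy=-5->D; (5,7):dx=-1,dy=+1->D
  (6,7):dx=-3,dy=+6->D
Step 2: C = 15, D = 6, total pairs = 21.
Step 3: tau = (C - D)/(n(n-1)/2) = (15 - 6)/21 = 0.428571.
Step 4: Exact two-sided p-value (enumerate n! = 5040 permutations of y under H0): p = 0.238889.
Step 5: alpha = 0.05. fail to reject H0.

tau_b = 0.4286 (C=15, D=6), p = 0.238889, fail to reject H0.


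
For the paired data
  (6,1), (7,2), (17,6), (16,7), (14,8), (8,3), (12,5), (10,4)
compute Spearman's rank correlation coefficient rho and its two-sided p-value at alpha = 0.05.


Step 1: Rank x and y separately (midranks; no ties here).
rank(x): 6->1, 7->2, 17->8, 16->7, 14->6, 8->3, 12->5, 10->4
rank(y): 1->1, 2->2, 6->6, 7->7, 8->8, 3->3, 5->5, 4->4
Step 2: d_i = R_x(i) - R_y(i); compute d_i^2.
  (1-1)^2=0, (2-2)^2=0, (8-6)^2=4, (7-7)^2=0, (6-8)^2=4, (3-3)^2=0, (5-5)^2=0, (4-4)^2=0
sum(d^2) = 8.
Step 3: rho = 1 - 6*8 / (8*(8^2 - 1)) = 1 - 48/504 = 0.904762.
Step 4: Under H0, t = rho * sqrt((n-2)/(1-rho^2)) = 5.2034 ~ t(6).
Step 5: Two-sided p-value from the t-distribution with 6 df = 0.002008.
Step 6: alpha = 0.05. reject H0.

rho = 0.9048, p = 0.002008, reject H0 at alpha = 0.05.


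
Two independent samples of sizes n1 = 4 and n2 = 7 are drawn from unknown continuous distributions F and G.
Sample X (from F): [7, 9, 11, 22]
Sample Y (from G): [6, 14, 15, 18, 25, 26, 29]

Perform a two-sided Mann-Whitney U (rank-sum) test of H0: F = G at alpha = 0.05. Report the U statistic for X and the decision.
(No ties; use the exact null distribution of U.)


Step 1: Combine and sort all 11 observations; assign midranks.
sorted (value, group): (6,Y), (7,X), (9,X), (11,X), (14,Y), (15,Y), (18,Y), (22,X), (25,Y), (26,Y), (29,Y)
ranks: 6->1, 7->2, 9->3, 11->4, 14->5, 15->6, 18->7, 22->8, 25->9, 26->10, 29->11
Step 2: Rank sum for X: R1 = 2 + 3 + 4 + 8 = 17.
Step 3: U_X = R1 - n1(n1+1)/2 = 17 - 4*5/2 = 17 - 10 = 7.
       U_Y = n1*n2 - U_X = 28 - 7 = 21.
Step 4: No ties, so the exact null distribution of U (based on enumerating the C(11,4) = 330 equally likely rank assignments) gives the two-sided p-value.
Step 5: p-value = 0.230303; compare to alpha = 0.05. fail to reject H0.

U_X = 7, p = 0.230303, fail to reject H0 at alpha = 0.05.


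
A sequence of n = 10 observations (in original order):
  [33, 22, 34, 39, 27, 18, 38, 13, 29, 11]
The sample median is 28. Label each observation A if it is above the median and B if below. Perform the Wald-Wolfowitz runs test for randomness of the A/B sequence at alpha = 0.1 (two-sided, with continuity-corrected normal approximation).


Step 1: Compute median = 28; label A = above, B = below.
Labels in order: ABAABBABAB  (n_A = 5, n_B = 5)
Step 2: Count runs R = 8.
Step 3: Under H0 (random ordering), E[R] = 2*n_A*n_B/(n_A+n_B) + 1 = 2*5*5/10 + 1 = 6.0000.
        Var[R] = 2*n_A*n_B*(2*n_A*n_B - n_A - n_B) / ((n_A+n_B)^2 * (n_A+n_B-1)) = 2000/900 = 2.2222.
        SD[R] = 1.4907.
Step 4: Continuity-corrected z = (R - 0.5 - E[R]) / SD[R] = (8 - 0.5 - 6.0000) / 1.4907 = 1.0062.
Step 5: Two-sided p-value via normal approximation = 2*(1 - Phi(|z|)) = 0.314305.
Step 6: alpha = 0.1. fail to reject H0.

R = 8, z = 1.0062, p = 0.314305, fail to reject H0.


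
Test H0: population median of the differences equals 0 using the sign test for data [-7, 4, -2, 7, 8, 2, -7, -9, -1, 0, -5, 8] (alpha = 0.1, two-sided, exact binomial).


Step 1: Discard zero differences. Original n = 12; n_eff = number of nonzero differences = 11.
Nonzero differences (with sign): -7, +4, -2, +7, +8, +2, -7, -9, -1, -5, +8
Step 2: Count signs: positive = 5, negative = 6.
Step 3: Under H0: P(positive) = 0.5, so the number of positives S ~ Bin(11, 0.5).
Step 4: Two-sided exact p-value = sum of Bin(11,0.5) probabilities at or below the observed probability = 1.000000.
Step 5: alpha = 0.1. fail to reject H0.

n_eff = 11, pos = 5, neg = 6, p = 1.000000, fail to reject H0.


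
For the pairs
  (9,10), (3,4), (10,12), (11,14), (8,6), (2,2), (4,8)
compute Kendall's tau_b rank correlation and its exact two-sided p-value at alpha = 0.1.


Step 1: Enumerate the 21 unordered pairs (i,j) with i<j and classify each by sign(x_j-x_i) * sign(y_j-y_i).
  (1,2):dx=-6,dy=-6->C; (1,3):dx=+1,dy=+2->C; (1,4):dx=+2,dy=+4->C; (1,5):dx=-1,dy=-4->C
  (1,6):dx=-7,dy=-8->C; (1,7):dx=-5,dy=-2->C; (2,3):dx=+7,dy=+8->C; (2,4):dx=+8,dy=+10->C
  (2,5):dx=+5,dy=+2->C; (2,6):dx=-1,dy=-2->C; (2,7):dx=+1,dy=+4->C; (3,4):dx=+1,dy=+2->C
  (3,5):dx=-2,dy=-6->C; (3,6):dx=-8,dy=-10->C; (3,7):dx=-6,dy=-4->C; (4,5):dx=-3,dy=-8->C
  (4,6):dx=-9,dy=-12->C; (4,7):dx=-7,dy=-6->C; (5,6):dx=-6,dy=-4->C; (5,7):dx=-4,dy=+2->D
  (6,7):dx=+2,dy=+6->C
Step 2: C = 20, D = 1, total pairs = 21.
Step 3: tau = (C - D)/(n(n-1)/2) = (20 - 1)/21 = 0.904762.
Step 4: Exact two-sided p-value (enumerate n! = 5040 permutations of y under H0): p = 0.002778.
Step 5: alpha = 0.1. reject H0.

tau_b = 0.9048 (C=20, D=1), p = 0.002778, reject H0.


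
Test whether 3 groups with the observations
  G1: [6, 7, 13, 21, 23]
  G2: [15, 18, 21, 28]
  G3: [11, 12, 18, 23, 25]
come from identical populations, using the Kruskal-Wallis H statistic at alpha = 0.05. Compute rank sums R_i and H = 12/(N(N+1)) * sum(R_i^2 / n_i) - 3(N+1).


Step 1: Combine all N = 14 observations and assign midranks.
sorted (value, group, rank): (6,G1,1), (7,G1,2), (11,G3,3), (12,G3,4), (13,G1,5), (15,G2,6), (18,G2,7.5), (18,G3,7.5), (21,G1,9.5), (21,G2,9.5), (23,G1,11.5), (23,G3,11.5), (25,G3,13), (28,G2,14)
Step 2: Sum ranks within each group.
R_1 = 29 (n_1 = 5)
R_2 = 37 (n_2 = 4)
R_3 = 39 (n_3 = 5)
Step 3: H = 12/(N(N+1)) * sum(R_i^2/n_i) - 3(N+1)
     = 12/(14*15) * (29^2/5 + 37^2/4 + 39^2/5) - 3*15
     = 0.057143 * 814.65 - 45
     = 1.551429.
Step 4: Ties present; correction factor C = 1 - 18/(14^3 - 14) = 0.993407. Corrected H = 1.551429 / 0.993407 = 1.561726.
Step 5: Under H0, H ~ chi^2(2); p-value = 0.458011.
Step 6: alpha = 0.05. fail to reject H0.

H = 1.5617, df = 2, p = 0.458011, fail to reject H0.


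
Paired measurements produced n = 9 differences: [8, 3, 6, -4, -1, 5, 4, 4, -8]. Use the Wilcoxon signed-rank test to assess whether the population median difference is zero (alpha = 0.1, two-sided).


Step 1: Drop any zero differences (none here) and take |d_i|.
|d| = [8, 3, 6, 4, 1, 5, 4, 4, 8]
Step 2: Midrank |d_i| (ties get averaged ranks).
ranks: |8|->8.5, |3|->2, |6|->7, |4|->4, |1|->1, |5|->6, |4|->4, |4|->4, |8|->8.5
Step 3: Attach original signs; sum ranks with positive sign and with negative sign.
W+ = 8.5 + 2 + 7 + 6 + 4 + 4 = 31.5
W- = 4 + 1 + 8.5 = 13.5
(Check: W+ + W- = 45 should equal n(n+1)/2 = 45.)
Step 4: Test statistic W = min(W+, W-) = 13.5.
Step 5: Ties in |d|, so use the tie-corrected normal approximation.
        E[W] = n(n+1)/4 = 9*10/4 = 22.5.
        Tie groups: |d|=4 (t=3), |d|=8 (t=2); sum(t^3 - t) = 30.
        Var[W] = n(n+1)(2n+1)/24 - sum(t^3-t)/48 = 1710/24 - 30/48 = 70.625.
        z = (W - E[W]) / sqrt(Var[W]) = (13.5 - 22.5) / 8.4039 = -1.0709.
        Two-sided p = 2*Phi(z) = 0.284198.
Step 6: alpha = 0.1. fail to reject H0.

W+ = 31.5, W- = 13.5, W = min = 13.5, p = 0.284198, fail to reject H0.


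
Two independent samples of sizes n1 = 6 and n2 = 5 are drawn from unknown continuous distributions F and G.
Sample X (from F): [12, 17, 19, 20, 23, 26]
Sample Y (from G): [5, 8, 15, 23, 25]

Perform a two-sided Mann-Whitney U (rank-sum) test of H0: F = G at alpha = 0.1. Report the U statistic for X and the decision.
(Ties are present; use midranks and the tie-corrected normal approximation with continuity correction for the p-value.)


Step 1: Combine and sort all 11 observations; assign midranks.
sorted (value, group): (5,Y), (8,Y), (12,X), (15,Y), (17,X), (19,X), (20,X), (23,X), (23,Y), (25,Y), (26,X)
ranks: 5->1, 8->2, 12->3, 15->4, 17->5, 19->6, 20->7, 23->8.5, 23->8.5, 25->10, 26->11
Step 2: Rank sum for X: R1 = 3 + 5 + 6 + 7 + 8.5 + 11 = 40.5.
Step 3: U_X = R1 - n1(n1+1)/2 = 40.5 - 6*7/2 = 40.5 - 21 = 19.5.
       U_Y = n1*n2 - U_X = 30 - 19.5 = 10.5.
Step 4: Ties are present, so use the tie-corrected normal approximation (with continuity correction) for the p-value.
Step 5: p-value = 0.464192; compare to alpha = 0.1. fail to reject H0.

U_X = 19.5, p = 0.464192, fail to reject H0 at alpha = 0.1.


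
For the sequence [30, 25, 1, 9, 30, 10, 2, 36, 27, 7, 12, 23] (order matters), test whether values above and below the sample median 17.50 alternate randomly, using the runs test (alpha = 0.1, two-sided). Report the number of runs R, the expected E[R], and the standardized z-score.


Step 1: Compute median = 17.50; label A = above, B = below.
Labels in order: AABBABBAABBA  (n_A = 6, n_B = 6)
Step 2: Count runs R = 7.
Step 3: Under H0 (random ordering), E[R] = 2*n_A*n_B/(n_A+n_B) + 1 = 2*6*6/12 + 1 = 7.0000.
        Var[R] = 2*n_A*n_B*(2*n_A*n_B - n_A - n_B) / ((n_A+n_B)^2 * (n_A+n_B-1)) = 4320/1584 = 2.7273.
        SD[R] = 1.6514.
Step 4: R = E[R], so z = 0 with no continuity correction.
Step 5: Two-sided p-value via normal approximation = 2*(1 - Phi(|z|)) = 1.000000.
Step 6: alpha = 0.1. fail to reject H0.

R = 7, z = 0.0000, p = 1.000000, fail to reject H0.


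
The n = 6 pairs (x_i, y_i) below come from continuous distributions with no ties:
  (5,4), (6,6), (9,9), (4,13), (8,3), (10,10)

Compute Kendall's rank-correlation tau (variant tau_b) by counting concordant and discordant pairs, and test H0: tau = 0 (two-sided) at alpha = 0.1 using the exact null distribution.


Step 1: Enumerate the 15 unordered pairs (i,j) with i<j and classify each by sign(x_j-x_i) * sign(y_j-y_i).
  (1,2):dx=+1,dy=+2->C; (1,3):dx=+4,dy=+5->C; (1,4):dx=-1,dy=+9->D; (1,5):dx=+3,dy=-1->D
  (1,6):dx=+5,dy=+6->C; (2,3):dx=+3,dy=+3->C; (2,4):dx=-2,dy=+7->D; (2,5):dx=+2,dy=-3->D
  (2,6):dx=+4,dy=+4->C; (3,4):dx=-5,dy=+4->D; (3,5):dx=-1,dy=-6->C; (3,6):dx=+1,dy=+1->C
  (4,5):dx=+4,dy=-10->D; (4,6):dx=+6,dy=-3->D; (5,6):dx=+2,dy=+7->C
Step 2: C = 8, D = 7, total pairs = 15.
Step 3: tau = (C - D)/(n(n-1)/2) = (8 - 7)/15 = 0.066667.
Step 4: Exact two-sided p-value (enumerate n! = 720 permutations of y under H0): p = 1.000000.
Step 5: alpha = 0.1. fail to reject H0.

tau_b = 0.0667 (C=8, D=7), p = 1.000000, fail to reject H0.


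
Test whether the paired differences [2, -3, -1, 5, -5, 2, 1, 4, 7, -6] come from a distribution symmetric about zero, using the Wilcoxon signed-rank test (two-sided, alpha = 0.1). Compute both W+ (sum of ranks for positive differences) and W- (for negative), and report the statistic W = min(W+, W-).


Step 1: Drop any zero differences (none here) and take |d_i|.
|d| = [2, 3, 1, 5, 5, 2, 1, 4, 7, 6]
Step 2: Midrank |d_i| (ties get averaged ranks).
ranks: |2|->3.5, |3|->5, |1|->1.5, |5|->7.5, |5|->7.5, |2|->3.5, |1|->1.5, |4|->6, |7|->10, |6|->9
Step 3: Attach original signs; sum ranks with positive sign and with negative sign.
W+ = 3.5 + 7.5 + 3.5 + 1.5 + 6 + 10 = 32
W- = 5 + 1.5 + 7.5 + 9 = 23
(Check: W+ + W- = 55 should equal n(n+1)/2 = 55.)
Step 4: Test statistic W = min(W+, W-) = 23.
Step 5: Ties in |d|, so use the tie-corrected normal approximation.
        E[W] = n(n+1)/4 = 10*11/4 = 27.5.
        Tie groups: |d|=1 (t=2), |d|=2 (t=2), |d|=5 (t=2); sum(t^3 - t) = 18.
        Var[W] = n(n+1)(2n+1)/24 - sum(t^3-t)/48 = 2310/24 - 18/48 = 95.875.
        z = (W - E[W]) / sqrt(Var[W]) = (23 - 27.5) / 9.7916 = -0.4596.
        Two-sided p = 2*Phi(z) = 0.645819.
Step 6: alpha = 0.1. fail to reject H0.

W+ = 32, W- = 23, W = min = 23, p = 0.645819, fail to reject H0.


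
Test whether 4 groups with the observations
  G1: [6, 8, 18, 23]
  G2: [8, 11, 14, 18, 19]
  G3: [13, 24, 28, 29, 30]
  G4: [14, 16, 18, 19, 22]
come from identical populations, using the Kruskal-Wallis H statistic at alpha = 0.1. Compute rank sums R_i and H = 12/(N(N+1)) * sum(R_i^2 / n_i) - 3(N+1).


Step 1: Combine all N = 19 observations and assign midranks.
sorted (value, group, rank): (6,G1,1), (8,G1,2.5), (8,G2,2.5), (11,G2,4), (13,G3,5), (14,G2,6.5), (14,G4,6.5), (16,G4,8), (18,G1,10), (18,G2,10), (18,G4,10), (19,G2,12.5), (19,G4,12.5), (22,G4,14), (23,G1,15), (24,G3,16), (28,G3,17), (29,G3,18), (30,G3,19)
Step 2: Sum ranks within each group.
R_1 = 28.5 (n_1 = 4)
R_2 = 35.5 (n_2 = 5)
R_3 = 75 (n_3 = 5)
R_4 = 51 (n_4 = 5)
Step 3: H = 12/(N(N+1)) * sum(R_i^2/n_i) - 3(N+1)
     = 12/(19*20) * (28.5^2/4 + 35.5^2/5 + 75^2/5 + 51^2/5) - 3*20
     = 0.031579 * 2100.31 - 60
     = 6.325658.
Step 4: Ties present; correction factor C = 1 - 42/(19^3 - 19) = 0.993860. Corrected H = 6.325658 / 0.993860 = 6.364740.
Step 5: Under H0, H ~ chi^2(3); p-value = 0.095152.
Step 6: alpha = 0.1. reject H0.

H = 6.3647, df = 3, p = 0.095152, reject H0.
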